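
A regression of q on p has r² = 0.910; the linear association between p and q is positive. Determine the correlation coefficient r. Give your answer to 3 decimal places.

|r| = √0.910 = 0.954
The association is positive, so r = 0.954.

0.954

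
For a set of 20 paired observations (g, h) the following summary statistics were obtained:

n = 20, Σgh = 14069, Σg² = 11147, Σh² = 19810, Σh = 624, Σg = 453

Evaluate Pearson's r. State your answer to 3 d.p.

r = (nΣgh − ΣgΣh) / √[(nΣg² − (Σg)²)(nΣh² − (Σh)²)]
Numerator: 20×14069 − 453×624 = -1292
Denominator: √[(222940 − 205209)(396200 − 389376)] = √[17731 × 6824] = 10999.8338
r = -1292 / 10999.8338 ≈ -0.117

-0.117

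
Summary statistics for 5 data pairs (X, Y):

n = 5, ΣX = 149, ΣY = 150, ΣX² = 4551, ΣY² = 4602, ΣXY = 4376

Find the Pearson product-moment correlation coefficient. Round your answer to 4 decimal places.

r = (nΣXY − ΣXΣY) / √[(nΣX² − (ΣX)²)(nΣY² − (ΣY)²)]
Numerator: 5×4376 − 149×150 = -470
Denominator: √[(22755 − 22201)(23010 − 22500)] = √[554 × 510] = 531.5449
r = -470 / 531.5449 ≈ -0.8842

-0.8842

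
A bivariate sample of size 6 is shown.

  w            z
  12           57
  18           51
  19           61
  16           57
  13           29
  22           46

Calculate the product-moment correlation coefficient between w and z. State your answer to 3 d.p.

n = 6, Σw = 100, Σz = 301, Σw² = 1738, Σz² = 15777, Σwz = 5062
nΣwz − ΣwΣz = 30372 − 30100 = 272
nΣw² − (Σw)² = 10428 − 10000 = 428; nΣz² − (Σz)² = 94662 − 90601 = 4061
r = 272 / √(428 × 4061) = 272 / 1318.3732 ≈ 0.206

0.206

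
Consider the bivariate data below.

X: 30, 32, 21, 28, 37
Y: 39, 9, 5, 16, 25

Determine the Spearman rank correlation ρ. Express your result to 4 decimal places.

Rank X: 3, 4, 1, 2, 5
Rank Y: 5, 2, 1, 3, 4
d = rank(X) − rank(Y): -2, 2, 0, -1, 1; Σd² = 10
ρ = 1 − 6Σd² / [n(n²−1)] = 1 − 6×10 / (5×24) = 1 − 60/120 ≈ 0.5000

0.5000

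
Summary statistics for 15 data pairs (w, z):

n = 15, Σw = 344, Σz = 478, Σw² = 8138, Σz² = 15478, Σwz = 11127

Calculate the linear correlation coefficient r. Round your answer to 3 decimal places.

r = (nΣwz − ΣwΣz) / √[(nΣw² − (Σw)²)(nΣz² − (Σz)²)]
Numerator: 15×11127 − 344×478 = 2473
Denominator: √[(122070 − 118336)(232170 − 228484)] = √[3734 × 3686] = 3709.9224
r = 2473 / 3709.9224 ≈ 0.667

0.667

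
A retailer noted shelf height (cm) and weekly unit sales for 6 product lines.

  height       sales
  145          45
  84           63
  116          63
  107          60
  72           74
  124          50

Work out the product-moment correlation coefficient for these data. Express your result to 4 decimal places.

-0.9180

n = 6, Σx = 648, Σy = 355, Σx² = 73546, Σy² = 21539, Σxy = 37073
nΣxy − ΣxΣy = 222438 − 230040 = -7602
nΣx² − (Σx)² = 441276 − 419904 = 21372; nΣy² − (Σy)² = 129234 − 126025 = 3209
r = -7602 / √(21372 × 3209) = -7602 / 8281.4702 ≈ -0.9180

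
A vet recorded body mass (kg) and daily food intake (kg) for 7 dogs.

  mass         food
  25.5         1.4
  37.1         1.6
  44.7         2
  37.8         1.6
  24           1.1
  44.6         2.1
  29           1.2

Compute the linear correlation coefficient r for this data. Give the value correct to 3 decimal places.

n = 7, Σx = 242.7, Σy = 11, Σx² = 8859.75, Σy² = 18.14, Σxy = 399.8
nΣxy − ΣxΣy = 2798.6 − 2669.7 = 128.9
nΣx² − (Σx)² = 62018.25 − 58903.29 = 3114.96; nΣy² − (Σy)² = 126.98 − 121 = 5.98
r = 128.9 / √(3114.96 × 5.98) = 128.9 / 136.4825 ≈ 0.944

0.944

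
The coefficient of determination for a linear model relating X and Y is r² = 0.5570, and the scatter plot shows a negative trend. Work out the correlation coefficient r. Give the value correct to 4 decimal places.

-0.7463

|r| = √0.5570 = 0.7463
The association is negative, so r = −0.7463.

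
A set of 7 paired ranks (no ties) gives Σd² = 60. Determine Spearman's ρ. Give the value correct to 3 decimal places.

ρ = 1 − 6Σd² / [n(n²−1)] = 1 − 6×60 / (7×48)
  = 1 − 360/336 = 1 − 1.0714 ≈ -0.071

-0.071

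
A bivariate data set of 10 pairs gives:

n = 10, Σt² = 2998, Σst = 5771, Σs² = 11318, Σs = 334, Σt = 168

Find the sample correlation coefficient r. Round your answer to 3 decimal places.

r = (nΣst − ΣsΣt) / √[(nΣs² − (Σs)²)(nΣt² − (Σt)²)]
Numerator: 10×5771 − 334×168 = 1598
Denominator: √[(113180 − 111556)(29980 − 28224)] = √[1624 × 1756] = 1688.7108
r = 1598 / 1688.7108 ≈ 0.946

0.946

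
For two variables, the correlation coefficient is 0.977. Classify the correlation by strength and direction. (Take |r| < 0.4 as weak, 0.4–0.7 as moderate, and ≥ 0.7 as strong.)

r = 0.977 > 0 so the relationship is positive.
|r| = 0.977, which falls in the strong range.

strong positive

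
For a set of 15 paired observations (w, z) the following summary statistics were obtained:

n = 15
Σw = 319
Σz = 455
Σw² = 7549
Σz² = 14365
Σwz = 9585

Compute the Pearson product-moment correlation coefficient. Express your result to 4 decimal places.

-0.1391

r = (nΣwz − ΣwΣz) / √[(nΣw² − (Σw)²)(nΣz² − (Σz)²)]
Numerator: 15×9585 − 319×455 = -1370
Denominator: √[(113235 − 101761)(215475 − 207025)] = √[11474 × 8450] = 9846.5882
r = -1370 / 9846.5882 ≈ -0.1391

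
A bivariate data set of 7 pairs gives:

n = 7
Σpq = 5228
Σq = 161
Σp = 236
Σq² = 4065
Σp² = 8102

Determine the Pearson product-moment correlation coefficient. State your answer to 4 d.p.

-0.8717

r = (nΣpq − ΣpΣq) / √[(nΣp² − (Σp)²)(nΣq² − (Σq)²)]
Numerator: 7×5228 − 236×161 = -1400
Denominator: √[(56714 − 55696)(28455 − 25921)] = √[1018 × 2534] = 1606.1171
r = -1400 / 1606.1171 ≈ -0.8717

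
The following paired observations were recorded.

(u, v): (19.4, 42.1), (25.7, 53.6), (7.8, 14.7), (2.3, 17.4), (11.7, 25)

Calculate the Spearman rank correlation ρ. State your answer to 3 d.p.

Rank u: 4, 5, 2, 1, 3
Rank v: 4, 5, 1, 2, 3
d = rank(u) − rank(v): 0, 0, 1, -1, 0; Σd² = 2
ρ = 1 − 6Σd² / [n(n²−1)] = 1 − 6×2 / (5×24) = 1 − 12/120 ≈ 0.900

0.900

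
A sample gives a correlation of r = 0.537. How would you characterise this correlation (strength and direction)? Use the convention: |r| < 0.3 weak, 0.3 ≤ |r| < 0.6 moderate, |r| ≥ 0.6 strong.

r = 0.537 > 0 so the relationship is positive.
|r| = 0.537, which falls in the moderate range.

moderate positive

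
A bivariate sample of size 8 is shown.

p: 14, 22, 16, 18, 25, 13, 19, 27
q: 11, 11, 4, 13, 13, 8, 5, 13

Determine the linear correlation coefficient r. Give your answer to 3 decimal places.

0.521

n = 8, Σp = 154, Σq = 78, Σp² = 3144, Σq² = 854, Σpq = 1569
nΣpq − ΣpΣq = 12552 − 12012 = 540
nΣp² − (Σp)² = 25152 − 23716 = 1436; nΣq² − (Σq)² = 6832 − 6084 = 748
r = 540 / √(1436 × 748) = 540 / 1036.4015 ≈ 0.521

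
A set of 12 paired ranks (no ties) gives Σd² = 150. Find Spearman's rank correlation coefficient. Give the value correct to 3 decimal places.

ρ = 1 − 6Σd² / [n(n²−1)] = 1 − 6×150 / (12×143)
  = 1 − 900/1716 = 1 − 0.5245 ≈ 0.476

0.476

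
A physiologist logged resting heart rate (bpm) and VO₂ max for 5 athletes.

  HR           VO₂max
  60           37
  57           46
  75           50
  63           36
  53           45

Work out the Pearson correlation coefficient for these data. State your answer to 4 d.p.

n = 5, Σx = 308, Σy = 214, Σx² = 19252, Σy² = 9306, Σxy = 13245
nΣxy − ΣxΣy = 66225 − 65912 = 313
nΣx² − (Σx)² = 96260 − 94864 = 1396; nΣy² − (Σy)² = 46530 − 45796 = 734
r = 313 / √(1396 × 734) = 313 / 1012.2569 ≈ 0.3092

0.3092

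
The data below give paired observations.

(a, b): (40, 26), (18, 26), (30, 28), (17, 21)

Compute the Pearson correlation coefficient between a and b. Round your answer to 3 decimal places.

n = 4, Σa = 105, Σb = 101, Σa² = 3113, Σb² = 2577, Σab = 2705
nΣab − ΣaΣb = 10820 − 10605 = 215
nΣa² − (Σa)² = 12452 − 11025 = 1427; nΣb² − (Σb)² = 10308 − 10201 = 107
r = 215 / √(1427 × 107) = 215 / 390.7544 ≈ 0.550

0.550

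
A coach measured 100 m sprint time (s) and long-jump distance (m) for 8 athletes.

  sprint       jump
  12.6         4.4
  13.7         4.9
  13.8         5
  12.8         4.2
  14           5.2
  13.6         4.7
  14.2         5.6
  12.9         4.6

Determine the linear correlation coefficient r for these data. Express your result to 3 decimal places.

0.921

n = 8, Σx = 107.6, Σy = 38.6, Σx² = 1449.74, Σy² = 187.66, Σxy = 520.91
nΣxy − ΣxΣy = 4167.28 − 4153.36 = 13.92
nΣx² − (Σx)² = 11597.92 − 11577.76 = 20.16; nΣy² − (Σy)² = 1501.28 − 1489.96 = 11.32
r = 13.92 / √(20.16 × 11.32) = 13.92 / 15.1067 ≈ 0.921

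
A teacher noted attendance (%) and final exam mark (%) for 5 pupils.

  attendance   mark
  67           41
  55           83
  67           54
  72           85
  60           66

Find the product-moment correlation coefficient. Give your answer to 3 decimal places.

-0.222

n = 5, Σx = 321, Σy = 329, Σx² = 20787, Σy² = 23067, Σxy = 21010
nΣxy − ΣxΣy = 105050 − 105609 = -559
nΣx² − (Σx)² = 103935 − 103041 = 894; nΣy² − (Σy)² = 115335 − 108241 = 7094
r = -559 / √(894 × 7094) = -559 / 2518.3399 ≈ -0.222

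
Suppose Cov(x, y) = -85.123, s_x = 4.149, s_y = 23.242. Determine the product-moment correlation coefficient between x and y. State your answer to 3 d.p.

r = Cov(x,y) / (s_x · s_y) = -85.123 / (4.149 × 23.242)
  = -85.123 / 96.4311 ≈ -0.883

-0.883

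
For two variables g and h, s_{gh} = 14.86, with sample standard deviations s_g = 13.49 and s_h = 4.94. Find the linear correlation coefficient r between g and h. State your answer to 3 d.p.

r = Cov(g,h) / (s_g · s_h) = 14.86 / (13.49 × 4.94)
  = 14.86 / 66.6406 ≈ 0.223

0.223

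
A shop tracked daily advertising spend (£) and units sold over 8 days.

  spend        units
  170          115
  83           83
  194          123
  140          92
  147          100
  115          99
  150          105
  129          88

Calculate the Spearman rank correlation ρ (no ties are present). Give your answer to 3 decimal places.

0.929

Rank spend: 7, 1, 8, 4, 5, 2, 6, 3
Rank units: 7, 1, 8, 3, 5, 4, 6, 2
d = rank(spend) − rank(units): 0, 0, 0, 1, 0, -2, 0, 1; Σd² = 6
ρ = 1 − 6Σd² / [n(n²−1)] = 1 − 6×6 / (8×63) = 1 − 36/504 ≈ 0.929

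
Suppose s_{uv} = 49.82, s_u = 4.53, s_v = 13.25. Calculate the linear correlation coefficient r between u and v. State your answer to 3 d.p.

0.830

r = Cov(u,v) / (s_u · s_v) = 49.82 / (4.53 × 13.25)
  = 49.82 / 60.0225 ≈ 0.830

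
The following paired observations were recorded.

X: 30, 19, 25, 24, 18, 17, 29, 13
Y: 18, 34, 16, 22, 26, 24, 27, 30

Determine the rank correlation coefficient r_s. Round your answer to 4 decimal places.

Rank X: 8, 4, 6, 5, 3, 2, 7, 1
Rank Y: 2, 8, 1, 3, 5, 4, 6, 7
d = rank(X) − rank(Y): 6, -4, 5, 2, -2, -2, 1, -6; Σd² = 126
ρ = 1 − 6Σd² / [n(n²−1)] = 1 − 6×126 / (8×63) = 1 − 756/504 ≈ -0.5000

-0.5000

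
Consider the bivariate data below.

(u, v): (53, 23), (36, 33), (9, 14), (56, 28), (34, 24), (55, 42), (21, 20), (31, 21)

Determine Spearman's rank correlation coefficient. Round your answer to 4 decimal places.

Rank u: 6, 5, 1, 8, 4, 7, 2, 3
Rank v: 4, 7, 1, 6, 5, 8, 2, 3
d = rank(u) − rank(v): 2, -2, 0, 2, -1, -1, 0, 0; Σd² = 14
ρ = 1 − 6Σd² / [n(n²−1)] = 1 − 6×14 / (8×63) = 1 − 84/504 ≈ 0.8333

0.8333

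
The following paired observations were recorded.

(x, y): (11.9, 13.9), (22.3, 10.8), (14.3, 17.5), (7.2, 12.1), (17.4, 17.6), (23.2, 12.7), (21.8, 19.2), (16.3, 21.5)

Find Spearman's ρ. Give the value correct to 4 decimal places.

Rank x: 2, 7, 3, 1, 5, 8, 6, 4
Rank y: 4, 1, 5, 2, 6, 3, 7, 8
d = rank(x) − rank(y): -2, 6, -2, -1, -1, 5, -1, -4; Σd² = 88
ρ = 1 − 6Σd² / [n(n²−1)] = 1 − 6×88 / (8×63) = 1 − 528/504 ≈ -0.0476

-0.0476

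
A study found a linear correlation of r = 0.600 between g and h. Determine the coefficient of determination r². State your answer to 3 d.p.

0.360

r² = (0.600)² = 0.360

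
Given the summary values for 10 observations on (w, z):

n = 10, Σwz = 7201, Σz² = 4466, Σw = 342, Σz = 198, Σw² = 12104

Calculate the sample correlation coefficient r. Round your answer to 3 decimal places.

0.911

r = (nΣwz − ΣwΣz) / √[(nΣw² − (Σw)²)(nΣz² − (Σz)²)]
Numerator: 10×7201 − 342×198 = 4294
Denominator: √[(121040 − 116964)(44660 − 39204)] = √[4076 × 5456] = 4715.7880
r = 4294 / 4715.7880 ≈ 0.911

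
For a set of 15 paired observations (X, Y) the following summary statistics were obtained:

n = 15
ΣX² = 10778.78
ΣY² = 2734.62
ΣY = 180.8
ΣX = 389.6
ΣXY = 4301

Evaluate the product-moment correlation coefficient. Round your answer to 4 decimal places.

r = (nΣXY − ΣXΣY) / √[(nΣX² − (ΣX)²)(nΣY² − (ΣY)²)]
Numerator: 15×4301 − 389.6×180.8 = -5924.68
Denominator: √[(161681.7 − 151788.16)(41019.3 − 32688.64)] = √[9893.54 × 8330.66] = 9078.5306
r = -5924.68 / 9078.5306 ≈ -0.6526

-0.6526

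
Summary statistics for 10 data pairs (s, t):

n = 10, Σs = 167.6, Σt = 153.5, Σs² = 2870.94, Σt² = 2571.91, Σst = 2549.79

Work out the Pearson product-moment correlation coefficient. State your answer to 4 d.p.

-0.1978

r = (nΣst − ΣsΣt) / √[(nΣs² − (Σs)²)(nΣt² − (Σt)²)]
Numerator: 10×2549.79 − 167.6×153.5 = -228.7
Denominator: √[(28709.4 − 28089.76)(25719.1 − 23562.25)] = √[619.64 × 2156.85] = 1156.0582
r = -228.7 / 1156.0582 ≈ -0.1978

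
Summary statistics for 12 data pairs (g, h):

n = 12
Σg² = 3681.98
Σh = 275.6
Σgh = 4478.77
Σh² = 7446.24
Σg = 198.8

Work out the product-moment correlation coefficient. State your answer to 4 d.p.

r = (nΣgh − ΣgΣh) / √[(nΣg² − (Σg)²)(nΣh² − (Σh)²)]
Numerator: 12×4478.77 − 198.8×275.6 = -1044.04
Denominator: √[(44183.76 − 39521.44)(89354.88 − 75955.36)] = √[4662.32 × 13399.52] = 7903.9769
r = -1044.04 / 7903.9769 ≈ -0.1321

-0.1321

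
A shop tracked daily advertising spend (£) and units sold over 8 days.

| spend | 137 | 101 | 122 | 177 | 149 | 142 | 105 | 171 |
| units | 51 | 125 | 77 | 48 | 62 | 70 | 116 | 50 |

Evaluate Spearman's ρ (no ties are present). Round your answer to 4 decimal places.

Rank spend: 4, 1, 3, 8, 6, 5, 2, 7
Rank units: 3, 8, 6, 1, 4, 5, 7, 2
d = rank(spend) − rank(units): 1, -7, -3, 7, 2, 0, -5, 5; Σd² = 162
ρ = 1 − 6Σd² / [n(n²−1)] = 1 − 6×162 / (8×63) = 1 − 972/504 ≈ -0.9286

-0.9286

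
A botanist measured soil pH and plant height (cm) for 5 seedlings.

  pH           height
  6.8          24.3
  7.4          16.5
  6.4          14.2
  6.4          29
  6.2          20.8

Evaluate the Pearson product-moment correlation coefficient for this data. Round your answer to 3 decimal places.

n = 5, Σx = 33.2, Σy = 104.8, Σx² = 221.36, Σy² = 2338.02, Σxy = 692.78
nΣxy − ΣxΣy = 3463.9 − 3479.36 = -15.46
nΣx² − (Σx)² = 1106.8 − 1102.24 = 4.56; nΣy² − (Σy)² = 11690.1 − 10983.04 = 707.06
r = -15.46 / √(4.56 × 707.06) = -15.46 / 56.7820 ≈ -0.272

-0.272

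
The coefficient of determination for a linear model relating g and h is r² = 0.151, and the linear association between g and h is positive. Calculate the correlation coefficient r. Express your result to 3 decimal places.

0.389

|r| = √0.151 = 0.389
The association is positive, so r = 0.389.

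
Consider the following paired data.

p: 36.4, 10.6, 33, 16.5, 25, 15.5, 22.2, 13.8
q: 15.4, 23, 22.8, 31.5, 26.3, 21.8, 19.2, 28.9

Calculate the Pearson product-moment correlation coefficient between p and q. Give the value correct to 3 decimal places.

n = 8, Σp = 173, Σq = 188.9, Σp² = 4347.1, Σq² = 4649.03, Σpq = 3896.97
nΣpq − ΣpΣq = 31175.76 − 32679.7 = -1503.94
nΣp² − (Σp)² = 34776.8 − 29929 = 4847.8; nΣq² − (Σq)² = 37192.24 − 35683.21 = 1509.03
r = -1503.94 / √(4847.8 × 1509.03) = -1503.94 / 2704.7136 ≈ -0.556

-0.556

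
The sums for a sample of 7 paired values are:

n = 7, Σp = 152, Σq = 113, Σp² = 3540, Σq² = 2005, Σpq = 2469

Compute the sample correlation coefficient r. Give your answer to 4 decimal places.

0.0735

r = (nΣpq − ΣpΣq) / √[(nΣp² − (Σp)²)(nΣq² − (Σq)²)]
Numerator: 7×2469 − 152×113 = 107
Denominator: √[(24780 − 23104)(14035 − 12769)] = √[1676 × 1266] = 1456.6455
r = 107 / 1456.6455 ≈ 0.0735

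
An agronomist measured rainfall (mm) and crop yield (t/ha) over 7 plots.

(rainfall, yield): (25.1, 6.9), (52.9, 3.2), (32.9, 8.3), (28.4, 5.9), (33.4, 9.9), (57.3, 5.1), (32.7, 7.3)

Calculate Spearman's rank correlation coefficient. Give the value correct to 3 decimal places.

-0.286

Rank rainfall: 1, 6, 4, 2, 5, 7, 3
Rank yield: 4, 1, 6, 3, 7, 2, 5
d = rank(rainfall) − rank(yield): -3, 5, -2, -1, -2, 5, -2; Σd² = 72
ρ = 1 − 6Σd² / [n(n²−1)] = 1 − 6×72 / (7×48) = 1 − 432/336 ≈ -0.286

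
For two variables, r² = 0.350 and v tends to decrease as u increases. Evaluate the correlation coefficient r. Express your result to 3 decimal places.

-0.592

|r| = √0.350 = 0.592
The association is negative, so r = −0.592.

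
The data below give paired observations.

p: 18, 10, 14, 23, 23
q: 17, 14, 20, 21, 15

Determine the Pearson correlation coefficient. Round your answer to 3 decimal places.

n = 5, Σp = 88, Σq = 87, Σp² = 1678, Σq² = 1551, Σpq = 1554
nΣpq − ΣpΣq = 7770 − 7656 = 114
nΣp² − (Σp)² = 8390 − 7744 = 646; nΣq² − (Σq)² = 7755 − 7569 = 186
r = 114 / √(646 × 186) = 114 / 346.6353 ≈ 0.329

0.329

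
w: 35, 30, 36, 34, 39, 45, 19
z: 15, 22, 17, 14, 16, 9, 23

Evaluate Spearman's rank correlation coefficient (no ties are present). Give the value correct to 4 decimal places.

Rank w: 4, 2, 5, 3, 6, 7, 1
Rank z: 3, 6, 5, 2, 4, 1, 7
d = rank(w) − rank(z): 1, -4, 0, 1, 2, 6, -6; Σd² = 94
ρ = 1 − 6Σd² / [n(n²−1)] = 1 − 6×94 / (7×48) = 1 − 564/336 ≈ -0.6786

-0.6786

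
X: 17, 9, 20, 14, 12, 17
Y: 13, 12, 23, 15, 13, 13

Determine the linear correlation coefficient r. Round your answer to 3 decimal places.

0.683

n = 6, ΣX = 89, ΣY = 89, ΣX² = 1399, ΣY² = 1405, ΣXY = 1376
nΣXY − ΣXΣY = 8256 − 7921 = 335
nΣX² − (ΣX)² = 8394 − 7921 = 473; nΣY² − (ΣY)² = 8430 − 7921 = 509
r = 335 / √(473 × 509) = 335 / 490.6700 ≈ 0.683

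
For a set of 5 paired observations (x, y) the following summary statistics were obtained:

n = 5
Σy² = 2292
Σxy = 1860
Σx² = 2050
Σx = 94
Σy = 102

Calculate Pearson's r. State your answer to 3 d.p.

r = (nΣxy − ΣxΣy) / √[(nΣx² − (Σx)²)(nΣy² − (Σy)²)]
Numerator: 5×1860 − 94×102 = -288
Denominator: √[(10250 − 8836)(11460 − 10404)] = √[1414 × 1056] = 1221.9591
r = -288 / 1221.9591 ≈ -0.236

-0.236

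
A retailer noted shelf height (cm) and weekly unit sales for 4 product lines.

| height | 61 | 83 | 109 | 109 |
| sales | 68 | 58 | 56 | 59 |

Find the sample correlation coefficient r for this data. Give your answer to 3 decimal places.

n = 4, Σx = 362, Σy = 241, Σx² = 34372, Σy² = 14605, Σxy = 21497
nΣxy − ΣxΣy = 85988 − 87242 = -1254
nΣx² − (Σx)² = 137488 − 131044 = 6444; nΣy² − (Σy)² = 58420 − 58081 = 339
r = -1254 / √(6444 × 339) = -1254 / 1478.0108 ≈ -0.848

-0.848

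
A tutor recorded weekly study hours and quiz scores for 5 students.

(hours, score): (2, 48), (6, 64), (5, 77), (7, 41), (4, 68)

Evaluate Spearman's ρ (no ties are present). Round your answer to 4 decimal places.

Rank hours: 1, 4, 3, 5, 2
Rank score: 2, 3, 5, 1, 4
d = rank(hours) − rank(score): -1, 1, -2, 4, -2; Σd² = 26
ρ = 1 − 6Σd² / [n(n²−1)] = 1 − 6×26 / (5×24) = 1 − 156/120 ≈ -0.3000

-0.3000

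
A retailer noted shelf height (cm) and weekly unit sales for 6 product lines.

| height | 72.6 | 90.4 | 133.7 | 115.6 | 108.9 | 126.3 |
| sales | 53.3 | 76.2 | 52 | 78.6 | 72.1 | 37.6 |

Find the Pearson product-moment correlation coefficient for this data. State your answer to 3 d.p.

n = 6, Σx = 647.5, Σy = 369.8, Σx² = 72492.87, Σy² = 24141.46, Σxy = 39397.19
nΣxy − ΣxΣy = 236383.14 − 239445.5 = -3062.36
nΣx² − (Σx)² = 434957.22 − 419256.25 = 15700.97; nΣy² − (Σy)² = 144848.76 − 136752.04 = 8096.72
r = -3062.36 / √(15700.97 × 8096.72) = -3062.36 / 11275.0325 ≈ -0.272

-0.272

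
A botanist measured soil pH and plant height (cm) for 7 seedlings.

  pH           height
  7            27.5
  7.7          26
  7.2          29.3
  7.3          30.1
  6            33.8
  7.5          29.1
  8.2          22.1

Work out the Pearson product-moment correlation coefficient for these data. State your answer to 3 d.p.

n = 7, Σx = 50.9, Σy = 197.9, Σx² = 372.91, Σy² = 5674.41, Σxy = 1425.66
nΣxy − ΣxΣy = 9979.62 − 10073.11 = -93.49
nΣx² − (Σx)² = 2610.37 − 2590.81 = 19.56; nΣy² − (Σy)² = 39720.87 − 39164.41 = 556.46
r = -93.49 / √(19.56 × 556.46) = -93.49 / 104.3281 ≈ -0.896

-0.896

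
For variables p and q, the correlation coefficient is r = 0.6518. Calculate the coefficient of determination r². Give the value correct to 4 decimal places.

0.4248

r² = (0.6518)² = 0.4248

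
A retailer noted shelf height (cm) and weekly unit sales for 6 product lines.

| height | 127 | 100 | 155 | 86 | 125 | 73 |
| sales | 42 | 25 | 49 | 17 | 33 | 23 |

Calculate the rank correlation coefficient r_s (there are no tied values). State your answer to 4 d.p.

0.9429

Rank height: 5, 3, 6, 2, 4, 1
Rank sales: 5, 3, 6, 1, 4, 2
d = rank(height) − rank(sales): 0, 0, 0, 1, 0, -1; Σd² = 2
ρ = 1 − 6Σd² / [n(n²−1)] = 1 − 6×2 / (6×35) = 1 − 12/210 ≈ 0.9429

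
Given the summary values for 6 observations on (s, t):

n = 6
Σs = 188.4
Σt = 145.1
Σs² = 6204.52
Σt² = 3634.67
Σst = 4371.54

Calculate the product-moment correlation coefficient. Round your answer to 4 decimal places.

-0.9691

r = (nΣst − ΣsΣt) / √[(nΣs² − (Σs)²)(nΣt² − (Σt)²)]
Numerator: 6×4371.54 − 188.4×145.1 = -1107.6
Denominator: √[(37227.12 − 35494.56)(21808.02 − 21054.01)] = √[1732.56 × 754.01] = 1142.9644
r = -1107.6 / 1142.9644 ≈ -0.9691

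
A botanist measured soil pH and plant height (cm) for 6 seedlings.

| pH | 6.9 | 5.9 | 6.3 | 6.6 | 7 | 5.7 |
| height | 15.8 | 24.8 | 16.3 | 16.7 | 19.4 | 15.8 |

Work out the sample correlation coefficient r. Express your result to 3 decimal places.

-0.237

n = 6, Σx = 38.4, Σy = 108.8, Σx² = 247.16, Σy² = 2035.26, Σxy = 694.11
nΣxy − ΣxΣy = 4164.66 − 4177.92 = -13.26
nΣx² − (Σx)² = 1482.96 − 1474.56 = 8.4; nΣy² − (Σy)² = 12211.56 − 11837.44 = 374.12
r = -13.26 / √(8.4 × 374.12) = -13.26 / 56.0590 ≈ -0.237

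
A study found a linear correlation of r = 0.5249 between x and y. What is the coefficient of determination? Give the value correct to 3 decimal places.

r² = (0.5249)² = 0.276

0.276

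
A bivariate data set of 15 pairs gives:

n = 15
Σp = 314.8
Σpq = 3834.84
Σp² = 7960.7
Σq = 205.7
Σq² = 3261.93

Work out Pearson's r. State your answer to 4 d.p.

r = (nΣpq − ΣpΣq) / √[(nΣp² − (Σp)²)(nΣq² − (Σq)²)]
Numerator: 15×3834.84 − 314.8×205.7 = -7231.76
Denominator: √[(119410.5 − 99099.04)(48928.95 − 42312.49)] = √[20311.46 × 6616.46] = 11592.6685
r = -7231.76 / 11592.6685 ≈ -0.6238

-0.6238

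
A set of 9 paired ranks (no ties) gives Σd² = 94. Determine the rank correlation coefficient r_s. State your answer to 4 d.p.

ρ = 1 − 6Σd² / [n(n²−1)] = 1 − 6×94 / (9×80)
  = 1 − 564/720 = 1 − 0.78333 ≈ 0.2167

0.2167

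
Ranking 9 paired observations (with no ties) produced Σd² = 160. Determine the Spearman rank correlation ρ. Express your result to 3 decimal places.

ρ = 1 − 6Σd² / [n(n²−1)] = 1 − 6×160 / (9×80)
  = 1 − 960/720 = 1 − 1.3333 ≈ -0.333

-0.333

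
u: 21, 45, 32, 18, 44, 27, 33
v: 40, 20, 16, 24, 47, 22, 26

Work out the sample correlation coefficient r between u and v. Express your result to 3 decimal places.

0.106

n = 7, Σu = 220, Σv = 195, Σu² = 7568, Σv² = 6201, Σuv = 6204
nΣuv − ΣuΣv = 43428 − 42900 = 528
nΣu² − (Σu)² = 52976 − 48400 = 4576; nΣv² − (Σv)² = 43407 − 38025 = 5382
r = 528 / √(4576 × 5382) = 528 / 4962.6638 ≈ 0.106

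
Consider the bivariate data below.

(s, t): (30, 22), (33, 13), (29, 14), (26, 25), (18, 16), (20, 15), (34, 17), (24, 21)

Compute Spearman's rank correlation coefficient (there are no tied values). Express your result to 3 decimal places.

Rank s: 6, 7, 5, 4, 1, 2, 8, 3
Rank t: 7, 1, 2, 8, 4, 3, 5, 6
d = rank(s) − rank(t): -1, 6, 3, -4, -3, -1, 3, -3; Σd² = 90
ρ = 1 − 6Σd² / [n(n²−1)] = 1 − 6×90 / (8×63) = 1 − 540/504 ≈ -0.071

-0.071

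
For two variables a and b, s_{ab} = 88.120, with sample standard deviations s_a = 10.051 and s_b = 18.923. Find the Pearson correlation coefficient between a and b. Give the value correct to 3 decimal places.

0.463

r = Cov(a,b) / (s_a · s_b) = 88.120 / (10.051 × 18.923)
  = 88.120 / 190.1951 ≈ 0.463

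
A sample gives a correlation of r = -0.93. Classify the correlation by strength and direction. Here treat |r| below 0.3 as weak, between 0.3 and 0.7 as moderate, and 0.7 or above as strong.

strong negative

r = -0.93 < 0 so the relationship is negative.
|r| = 0.93, which falls in the strong range.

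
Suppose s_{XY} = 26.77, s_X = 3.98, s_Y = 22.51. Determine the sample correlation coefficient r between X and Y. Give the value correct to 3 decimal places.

r = Cov(X,Y) / (s_X · s_Y) = 26.77 / (3.98 × 22.51)
  = 26.77 / 89.5898 ≈ 0.299

0.299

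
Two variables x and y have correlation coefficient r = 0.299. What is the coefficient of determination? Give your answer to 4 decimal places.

r² = (0.299)² = 0.0894

0.0894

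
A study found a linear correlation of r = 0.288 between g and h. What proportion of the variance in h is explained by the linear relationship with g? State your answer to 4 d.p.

r² = (0.288)² = 0.0829

0.0829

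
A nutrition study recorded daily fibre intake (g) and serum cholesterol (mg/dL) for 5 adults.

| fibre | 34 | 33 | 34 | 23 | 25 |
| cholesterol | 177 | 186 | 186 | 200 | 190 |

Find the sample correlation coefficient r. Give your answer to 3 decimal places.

n = 5, Σx = 149, Σy = 939, Σx² = 4555, Σy² = 176621, Σxy = 27830
nΣxy − ΣxΣy = 139150 − 139911 = -761
nΣx² − (Σx)² = 22775 − 22201 = 574; nΣy² − (Σy)² = 883105 − 881721 = 1384
r = -761 / √(574 × 1384) = -761 / 891.3002 ≈ -0.854

-0.854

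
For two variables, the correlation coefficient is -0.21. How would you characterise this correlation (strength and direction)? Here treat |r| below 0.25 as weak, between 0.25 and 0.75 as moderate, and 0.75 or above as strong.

weak negative

r = -0.21 < 0 so the relationship is negative.
|r| = 0.21, which falls in the weak range.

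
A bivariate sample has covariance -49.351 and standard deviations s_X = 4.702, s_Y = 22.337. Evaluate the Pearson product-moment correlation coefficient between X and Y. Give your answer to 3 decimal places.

-0.470

r = Cov(X,Y) / (s_X · s_Y) = -49.351 / (4.702 × 22.337)
  = -49.351 / 105.0286 ≈ -0.470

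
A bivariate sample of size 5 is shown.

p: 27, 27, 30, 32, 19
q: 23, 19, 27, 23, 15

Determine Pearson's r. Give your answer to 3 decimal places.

0.842

n = 5, Σp = 135, Σq = 107, Σp² = 3743, Σq² = 2373, Σpq = 2965
nΣpq − ΣpΣq = 14825 − 14445 = 380
nΣp² − (Σp)² = 18715 − 18225 = 490; nΣq² − (Σq)² = 11865 − 11449 = 416
r = 380 / √(490 × 416) = 380 / 451.4864 ≈ 0.842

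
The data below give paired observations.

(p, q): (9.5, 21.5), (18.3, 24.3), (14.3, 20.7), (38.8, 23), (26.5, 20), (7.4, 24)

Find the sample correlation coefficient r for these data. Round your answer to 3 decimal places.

n = 6, Σp = 114.8, Σq = 133.5, Σp² = 2892.08, Σq² = 2986.23, Σpq = 2544.95
nΣpq − ΣpΣq = 15269.7 − 15325.8 = -56.1
nΣp² − (Σp)² = 17352.48 − 13179.04 = 4173.44; nΣq² − (Σq)² = 17917.38 − 17822.25 = 95.13
r = -56.1 / √(4173.44 × 95.13) = -56.1 / 630.0947 ≈ -0.089

-0.089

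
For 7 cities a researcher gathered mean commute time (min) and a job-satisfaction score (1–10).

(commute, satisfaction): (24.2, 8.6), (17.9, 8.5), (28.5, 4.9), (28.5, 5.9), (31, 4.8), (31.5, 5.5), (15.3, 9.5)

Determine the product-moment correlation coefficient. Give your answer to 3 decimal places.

n = 7, Σx = 176.9, Σy = 47.7, Σx² = 4717.89, Σy² = 348.57, Σxy = 1135.47
nΣxy − ΣxΣy = 7948.29 − 8438.13 = -489.84
nΣx² − (Σx)² = 33025.23 − 31293.61 = 1731.62; nΣy² − (Σy)² = 2439.99 − 2275.29 = 164.7
r = -489.84 / √(1731.62 × 164.7) = -489.84 / 534.0392 ≈ -0.917

-0.917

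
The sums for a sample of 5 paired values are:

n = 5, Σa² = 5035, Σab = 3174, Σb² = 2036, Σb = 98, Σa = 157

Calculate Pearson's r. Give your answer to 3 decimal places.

r = (nΣab − ΣaΣb) / √[(nΣa² − (Σa)²)(nΣb² − (Σb)²)]
Numerator: 5×3174 − 157×98 = 484
Denominator: √[(25175 − 24649)(10180 − 9604)] = √[526 × 576] = 550.4326
r = 484 / 550.4326 ≈ 0.879

0.879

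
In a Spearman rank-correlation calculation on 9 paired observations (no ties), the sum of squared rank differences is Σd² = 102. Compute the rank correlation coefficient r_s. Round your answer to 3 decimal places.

0.150

ρ = 1 − 6Σd² / [n(n²−1)] = 1 − 6×102 / (9×80)
  = 1 − 612/720 = 1 − 0.8500 ≈ 0.150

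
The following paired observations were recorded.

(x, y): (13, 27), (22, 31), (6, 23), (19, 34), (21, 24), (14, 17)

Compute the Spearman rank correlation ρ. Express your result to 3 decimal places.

Rank x: 2, 6, 1, 4, 5, 3
Rank y: 4, 5, 2, 6, 3, 1
d = rank(x) − rank(y): -2, 1, -1, -2, 2, 2; Σd² = 18
ρ = 1 − 6Σd² / [n(n²−1)] = 1 − 6×18 / (6×35) = 1 − 108/210 ≈ 0.486

0.486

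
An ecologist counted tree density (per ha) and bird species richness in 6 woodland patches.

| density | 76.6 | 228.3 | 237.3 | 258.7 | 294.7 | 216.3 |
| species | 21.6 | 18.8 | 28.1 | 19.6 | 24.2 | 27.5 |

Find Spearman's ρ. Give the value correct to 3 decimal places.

Rank density: 1, 3, 4, 5, 6, 2
Rank species: 3, 1, 6, 2, 4, 5
d = rank(density) − rank(species): -2, 2, -2, 3, 2, -3; Σd² = 34
ρ = 1 − 6Σd² / [n(n²−1)] = 1 − 6×34 / (6×35) = 1 − 204/210 ≈ 0.029

0.029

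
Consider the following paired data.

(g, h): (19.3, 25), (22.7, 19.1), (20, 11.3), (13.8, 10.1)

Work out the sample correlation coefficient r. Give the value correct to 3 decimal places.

n = 4, Σg = 75.8, Σh = 65.5, Σg² = 1478.22, Σh² = 1219.51, Σgh = 1281.45
nΣgh − ΣgΣh = 5125.8 − 4964.9 = 160.9
nΣg² − (Σg)² = 5912.88 − 5745.64 = 167.24; nΣh² − (Σh)² = 4878.04 − 4290.25 = 587.79
r = 160.9 / √(167.24 × 587.79) = 160.9 / 313.5315 ≈ 0.513

0.513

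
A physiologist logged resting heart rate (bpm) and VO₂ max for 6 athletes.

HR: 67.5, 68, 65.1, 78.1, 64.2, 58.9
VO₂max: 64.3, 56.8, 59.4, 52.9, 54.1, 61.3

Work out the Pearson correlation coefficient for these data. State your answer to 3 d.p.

n = 6, Σx = 401.8, Σy = 348.8, Σx² = 27108.72, Σy² = 20372, Σxy = 23284.87
nΣxy − ΣxΣy = 139709.22 − 140147.84 = -438.62
nΣx² − (Σx)² = 162652.32 − 161443.24 = 1209.08; nΣy² − (Σy)² = 122232 − 121661.44 = 570.56
r = -438.62 / √(1209.08 × 570.56) = -438.62 / 830.5737 ≈ -0.528

-0.528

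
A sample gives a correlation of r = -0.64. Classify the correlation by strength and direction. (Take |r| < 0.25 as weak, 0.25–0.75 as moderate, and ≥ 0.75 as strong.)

r = -0.64 < 0 so the relationship is negative.
|r| = 0.64, which falls in the moderate range.

moderate negative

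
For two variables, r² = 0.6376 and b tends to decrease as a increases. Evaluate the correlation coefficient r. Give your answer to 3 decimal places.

-0.798

|r| = √0.6376 = 0.798
The association is negative, so r = −0.798.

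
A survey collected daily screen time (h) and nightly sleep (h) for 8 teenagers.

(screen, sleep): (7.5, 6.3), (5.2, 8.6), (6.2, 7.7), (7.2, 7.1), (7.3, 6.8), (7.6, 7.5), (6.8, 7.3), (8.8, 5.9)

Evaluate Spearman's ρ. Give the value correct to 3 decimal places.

-0.762

Rank screen: 6, 1, 2, 4, 5, 7, 3, 8
Rank sleep: 2, 8, 7, 4, 3, 6, 5, 1
d = rank(screen) − rank(sleep): 4, -7, -5, 0, 2, 1, -2, 7; Σd² = 148
ρ = 1 − 6Σd² / [n(n²−1)] = 1 − 6×148 / (8×63) = 1 − 888/504 ≈ -0.762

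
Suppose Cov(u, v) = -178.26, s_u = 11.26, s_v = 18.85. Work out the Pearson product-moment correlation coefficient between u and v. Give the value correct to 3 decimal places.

r = Cov(u,v) / (s_u · s_v) = -178.26 / (11.26 × 18.85)
  = -178.26 / 212.2510 ≈ -0.840

-0.840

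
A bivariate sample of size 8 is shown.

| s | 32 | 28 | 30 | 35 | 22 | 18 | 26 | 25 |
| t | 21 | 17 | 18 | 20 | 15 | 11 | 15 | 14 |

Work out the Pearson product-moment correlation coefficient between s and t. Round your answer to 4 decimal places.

0.9427

n = 8, Σs = 216, Σt = 131, Σs² = 6042, Σt² = 2221, Σst = 3656
nΣst − ΣsΣt = 29248 − 28296 = 952
nΣs² − (Σs)² = 48336 − 46656 = 1680; nΣt² − (Σt)² = 17768 − 17161 = 607
r = 952 / √(1680 × 607) = 952 / 1009.8317 ≈ 0.9427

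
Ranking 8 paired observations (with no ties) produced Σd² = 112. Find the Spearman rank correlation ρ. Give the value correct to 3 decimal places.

-0.333

ρ = 1 − 6Σd² / [n(n²−1)] = 1 − 6×112 / (8×63)
  = 1 − 672/504 = 1 − 1.3333 ≈ -0.333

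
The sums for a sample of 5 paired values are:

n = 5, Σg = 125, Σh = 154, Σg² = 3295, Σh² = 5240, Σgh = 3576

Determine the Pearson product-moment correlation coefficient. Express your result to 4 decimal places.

r = (nΣgh − ΣgΣh) / √[(nΣg² − (Σg)²)(nΣh² − (Σh)²)]
Numerator: 5×3576 − 125×154 = -1370
Denominator: √[(16475 − 15625)(26200 − 23716)] = √[850 × 2484] = 1453.0657
r = -1370 / 1453.0657 ≈ -0.9428

-0.9428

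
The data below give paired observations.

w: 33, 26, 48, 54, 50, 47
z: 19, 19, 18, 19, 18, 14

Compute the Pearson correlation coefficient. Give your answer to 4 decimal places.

-0.3010

n = 6, Σw = 258, Σz = 107, Σw² = 11694, Σz² = 1927, Σwz = 4569
nΣwz − ΣwΣz = 27414 − 27606 = -192
nΣw² − (Σw)² = 70164 − 66564 = 3600; nΣz² − (Σz)² = 11562 − 11449 = 113
r = -192 / √(3600 × 113) = -192 / 637.8087 ≈ -0.3010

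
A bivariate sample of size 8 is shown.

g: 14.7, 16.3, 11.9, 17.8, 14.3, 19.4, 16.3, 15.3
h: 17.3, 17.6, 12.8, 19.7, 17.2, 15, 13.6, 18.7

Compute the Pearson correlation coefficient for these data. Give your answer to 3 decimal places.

n = 8, Σg = 126, Σh = 131.9, Σg² = 2020.86, Σh² = 2216.47, Σgh = 2088.92
nΣgh − ΣgΣh = 16711.36 − 16619.4 = 91.96
nΣg² − (Σg)² = 16166.88 − 15876 = 290.88; nΣh² − (Σh)² = 17731.76 − 17397.61 = 334.15
r = 91.96 / √(290.88 × 334.15) = 91.96 / 311.7652 ≈ 0.295

0.295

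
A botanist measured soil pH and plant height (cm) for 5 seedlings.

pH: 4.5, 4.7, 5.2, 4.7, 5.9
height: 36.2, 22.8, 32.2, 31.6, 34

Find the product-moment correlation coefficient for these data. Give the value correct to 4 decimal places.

0.2266

n = 5, Σx = 25, Σy = 156.8, Σx² = 126.28, Σy² = 5021.68, Σxy = 786.62
nΣxy − ΣxΣy = 3933.1 − 3920 = 13.1
nΣx² − (Σx)² = 631.4 − 625 = 6.4; nΣy² − (Σy)² = 25108.4 − 24586.24 = 522.16
r = 13.1 / √(6.4 × 522.16) = 13.1 / 57.8085 ≈ 0.2266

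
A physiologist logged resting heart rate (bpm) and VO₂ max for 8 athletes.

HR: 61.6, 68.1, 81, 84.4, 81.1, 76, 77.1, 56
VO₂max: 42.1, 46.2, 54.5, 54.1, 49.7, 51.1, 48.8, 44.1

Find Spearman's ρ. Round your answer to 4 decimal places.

0.8095

Rank HR: 2, 3, 6, 8, 7, 4, 5, 1
Rank VO₂max: 1, 3, 8, 7, 5, 6, 4, 2
d = rank(HR) − rank(VO₂max): 1, 0, -2, 1, 2, -2, 1, -1; Σd² = 16
ρ = 1 − 6Σd² / [n(n²−1)] = 1 − 6×16 / (8×63) = 1 − 96/504 ≈ 0.8095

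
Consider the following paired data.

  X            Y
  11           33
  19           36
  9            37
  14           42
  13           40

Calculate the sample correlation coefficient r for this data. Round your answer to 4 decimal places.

n = 5, ΣX = 66, ΣY = 188, ΣX² = 928, ΣY² = 7118, ΣXY = 2488
nΣXY − ΣXΣY = 12440 − 12408 = 32
nΣX² − (ΣX)² = 4640 − 4356 = 284; nΣY² − (ΣY)² = 35590 − 35344 = 246
r = 32 / √(284 × 246) = 32 / 264.3180 ≈ 0.1211

0.1211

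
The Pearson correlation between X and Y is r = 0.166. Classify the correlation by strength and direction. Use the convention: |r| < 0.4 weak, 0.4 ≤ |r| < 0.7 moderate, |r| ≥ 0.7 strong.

weak positive

r = 0.166 > 0 so the relationship is positive.
|r| = 0.166, which falls in the weak range.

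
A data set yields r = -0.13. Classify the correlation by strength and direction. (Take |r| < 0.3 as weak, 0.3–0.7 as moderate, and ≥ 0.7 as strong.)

weak negative

r = -0.13 < 0 so the relationship is negative.
|r| = 0.13, which falls in the weak range.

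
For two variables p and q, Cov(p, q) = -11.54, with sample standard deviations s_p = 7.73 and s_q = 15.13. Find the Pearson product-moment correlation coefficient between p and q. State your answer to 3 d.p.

r = Cov(p,q) / (s_p · s_q) = -11.54 / (7.73 × 15.13)
  = -11.54 / 116.9549 ≈ -0.099

-0.099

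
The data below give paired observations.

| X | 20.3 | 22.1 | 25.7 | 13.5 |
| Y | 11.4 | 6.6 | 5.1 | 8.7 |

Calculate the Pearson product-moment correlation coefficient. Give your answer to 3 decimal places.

n = 4, ΣX = 81.6, ΣY = 31.8, ΣX² = 1743.24, ΣY² = 275.22, ΣXY = 625.8
nΣXY − ΣXΣY = 2503.2 − 2594.88 = -91.68
nΣX² − (ΣX)² = 6972.96 − 6658.56 = 314.4; nΣY² − (ΣY)² = 1100.88 − 1011.24 = 89.64
r = -91.68 / √(314.4 × 89.64) = -91.68 / 167.8774 ≈ -0.546

-0.546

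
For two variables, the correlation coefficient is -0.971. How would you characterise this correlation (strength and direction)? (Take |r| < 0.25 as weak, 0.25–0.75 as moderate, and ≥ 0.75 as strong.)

strong negative

r = -0.971 < 0 so the relationship is negative.
|r| = 0.971, which falls in the strong range.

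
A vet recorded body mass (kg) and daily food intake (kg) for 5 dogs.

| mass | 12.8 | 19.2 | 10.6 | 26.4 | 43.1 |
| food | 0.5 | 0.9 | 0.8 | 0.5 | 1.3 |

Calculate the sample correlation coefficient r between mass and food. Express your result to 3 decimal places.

0.674

n = 5, Σx = 112.1, Σy = 4, Σx² = 3199.41, Σy² = 3.64, Σxy = 101.39
nΣxy − ΣxΣy = 506.95 − 448.4 = 58.55
nΣx² − (Σx)² = 15997.05 − 12566.41 = 3430.64; nΣy² − (Σy)² = 18.2 − 16 = 2.2
r = 58.55 / √(3430.64 × 2.2) = 58.55 / 86.8758 ≈ 0.674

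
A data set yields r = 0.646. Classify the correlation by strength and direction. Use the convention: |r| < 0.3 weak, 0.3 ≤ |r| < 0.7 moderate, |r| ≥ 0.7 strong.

moderate positive

r = 0.646 > 0 so the relationship is positive.
|r| = 0.646, which falls in the moderate range.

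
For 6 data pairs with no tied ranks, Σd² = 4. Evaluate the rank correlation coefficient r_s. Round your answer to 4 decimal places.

0.8857

ρ = 1 − 6Σd² / [n(n²−1)] = 1 − 6×4 / (6×35)
  = 1 − 24/210 = 1 − 0.11429 ≈ 0.8857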